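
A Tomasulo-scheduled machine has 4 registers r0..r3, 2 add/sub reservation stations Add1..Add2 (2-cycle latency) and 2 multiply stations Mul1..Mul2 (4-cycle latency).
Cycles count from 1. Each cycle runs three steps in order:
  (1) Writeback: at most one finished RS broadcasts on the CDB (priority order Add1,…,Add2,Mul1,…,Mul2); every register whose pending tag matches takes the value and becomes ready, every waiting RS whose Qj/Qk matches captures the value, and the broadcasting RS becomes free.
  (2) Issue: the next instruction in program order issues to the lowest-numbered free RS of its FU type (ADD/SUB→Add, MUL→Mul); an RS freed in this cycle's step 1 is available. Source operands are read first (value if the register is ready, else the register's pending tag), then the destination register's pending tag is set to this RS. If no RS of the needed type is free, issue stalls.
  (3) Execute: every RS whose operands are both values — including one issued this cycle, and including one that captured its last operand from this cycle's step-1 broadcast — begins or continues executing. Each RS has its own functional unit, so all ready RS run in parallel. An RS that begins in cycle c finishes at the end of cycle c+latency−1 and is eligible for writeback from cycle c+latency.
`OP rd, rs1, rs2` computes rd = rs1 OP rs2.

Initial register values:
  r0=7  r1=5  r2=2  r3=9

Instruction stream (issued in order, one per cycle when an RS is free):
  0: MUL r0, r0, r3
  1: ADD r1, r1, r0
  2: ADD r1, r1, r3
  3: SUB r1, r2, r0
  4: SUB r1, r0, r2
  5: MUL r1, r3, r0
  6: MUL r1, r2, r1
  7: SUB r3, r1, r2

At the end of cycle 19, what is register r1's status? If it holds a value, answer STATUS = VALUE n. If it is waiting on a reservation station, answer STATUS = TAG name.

  c1: issue MUL r0<-Mul1  regs: r0:Mul1,r1:5,r2:2,r3:9
  c2: issue ADD r1<-Add1  regs: r0:Mul1,r1:Add1,r2:2,r3:9
  c3: issue ADD r1<-Add2  regs: r0:Mul1,r1:Add2,r2:2,r3:9
  c4: stall  regs: r0:Mul1,r1:Add2,r2:2,r3:9
  c5: CDB Mul1=63; stall  regs: r0:63,r1:Add2,r2:2,r3:9
  c6: stall  regs: r0:63,r1:Add2,r2:2,r3:9
  c7: CDB Add1=68; issue SUB r1<-Add1  regs: r0:63,r1:Add1,r2:2,r3:9
  c8: stall  regs: r0:63,r1:Add1,r2:2,r3:9
  c9: CDB Add1=-61; issue SUB r1<-Add1  regs: r0:63,r1:Add1,r2:2,r3:9
  c10: CDB Add2=77; issue MUL r1<-Mul1  regs: r0:63,r1:Mul1,r2:2,r3:9
  c11: CDB Add1=61; issue MUL r1<-Mul2  regs: r0:63,r1:Mul2,r2:2,r3:9
  c12: issue SUB r3<-Add1  regs: r0:63,r1:Mul2,r2:2,r3:Add1
  c13: -  regs: r0:63,r1:Mul2,r2:2,r3:Add1
  c14: CDB Mul1=567  regs: r0:63,r1:Mul2,r2:2,r3:Add1
  c15: -  regs: r0:63,r1:Mul2,r2:2,r3:Add1
  c16: -  regs: r0:63,r1:Mul2,r2:2,r3:Add1
  c17: -  regs: r0:63,r1:Mul2,r2:2,r3:Add1
  c18: CDB Mul2=1134  regs: r0:63,r1:1134,r2:2,r3:Add1
  c19: -  regs: r0:63,r1:1134,r2:2,r3:Add1

STATUS = VALUE 1134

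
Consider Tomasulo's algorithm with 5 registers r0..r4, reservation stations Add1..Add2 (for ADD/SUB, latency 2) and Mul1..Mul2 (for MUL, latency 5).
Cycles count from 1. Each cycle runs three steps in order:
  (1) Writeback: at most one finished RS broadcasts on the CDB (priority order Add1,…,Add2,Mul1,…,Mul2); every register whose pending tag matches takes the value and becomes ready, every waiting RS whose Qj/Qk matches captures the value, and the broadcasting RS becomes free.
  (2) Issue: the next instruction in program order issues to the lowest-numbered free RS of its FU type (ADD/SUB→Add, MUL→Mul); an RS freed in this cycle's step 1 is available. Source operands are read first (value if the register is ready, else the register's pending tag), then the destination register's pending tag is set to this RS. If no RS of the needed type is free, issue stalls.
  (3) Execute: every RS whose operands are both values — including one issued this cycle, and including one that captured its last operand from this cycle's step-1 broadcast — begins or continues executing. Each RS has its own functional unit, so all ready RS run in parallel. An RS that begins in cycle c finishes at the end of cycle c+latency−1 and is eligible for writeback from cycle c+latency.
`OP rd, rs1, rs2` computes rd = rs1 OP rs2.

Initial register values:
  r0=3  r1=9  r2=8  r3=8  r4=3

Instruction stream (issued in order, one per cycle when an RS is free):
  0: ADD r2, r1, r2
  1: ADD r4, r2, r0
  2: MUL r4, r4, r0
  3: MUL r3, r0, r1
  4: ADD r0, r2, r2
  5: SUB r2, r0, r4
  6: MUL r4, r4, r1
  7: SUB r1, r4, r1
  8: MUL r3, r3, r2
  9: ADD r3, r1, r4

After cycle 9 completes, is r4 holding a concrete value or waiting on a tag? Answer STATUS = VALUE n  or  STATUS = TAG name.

c1: issue ADD r2<-Add1 | r0:3,r1:9,r2:Add1,r3:8,r4:3
c2: issue ADD r4<-Add2 | r0:3,r1:9,r2:Add1,r3:8,r4:Add2
c3: CDB Add1=17; issue MUL r4<-Mul1 | r0:3,r1:9,r2:17,r3:8,r4:Mul1
c4: issue MUL r3<-Mul2 | r0:3,r1:9,r2:17,r3:Mul2,r4:Mul1
c5: CDB Add2=20; issue ADD r0<-Add1 | r0:Add1,r1:9,r2:17,r3:Mul2,r4:Mul1
c6: issue SUB r2<-Add2 | r0:Add1,r1:9,r2:Add2,r3:Mul2,r4:Mul1
c7: CDB Add1=34; stall | r0:34,r1:9,r2:Add2,r3:Mul2,r4:Mul1
c8: stall | r0:34,r1:9,r2:Add2,r3:Mul2,r4:Mul1
c9: CDB Mul2=27; issue MUL r4<-Mul2 | r0:34,r1:9,r2:Add2,r3:27,r4:Mul2

STATUS = TAG Mul2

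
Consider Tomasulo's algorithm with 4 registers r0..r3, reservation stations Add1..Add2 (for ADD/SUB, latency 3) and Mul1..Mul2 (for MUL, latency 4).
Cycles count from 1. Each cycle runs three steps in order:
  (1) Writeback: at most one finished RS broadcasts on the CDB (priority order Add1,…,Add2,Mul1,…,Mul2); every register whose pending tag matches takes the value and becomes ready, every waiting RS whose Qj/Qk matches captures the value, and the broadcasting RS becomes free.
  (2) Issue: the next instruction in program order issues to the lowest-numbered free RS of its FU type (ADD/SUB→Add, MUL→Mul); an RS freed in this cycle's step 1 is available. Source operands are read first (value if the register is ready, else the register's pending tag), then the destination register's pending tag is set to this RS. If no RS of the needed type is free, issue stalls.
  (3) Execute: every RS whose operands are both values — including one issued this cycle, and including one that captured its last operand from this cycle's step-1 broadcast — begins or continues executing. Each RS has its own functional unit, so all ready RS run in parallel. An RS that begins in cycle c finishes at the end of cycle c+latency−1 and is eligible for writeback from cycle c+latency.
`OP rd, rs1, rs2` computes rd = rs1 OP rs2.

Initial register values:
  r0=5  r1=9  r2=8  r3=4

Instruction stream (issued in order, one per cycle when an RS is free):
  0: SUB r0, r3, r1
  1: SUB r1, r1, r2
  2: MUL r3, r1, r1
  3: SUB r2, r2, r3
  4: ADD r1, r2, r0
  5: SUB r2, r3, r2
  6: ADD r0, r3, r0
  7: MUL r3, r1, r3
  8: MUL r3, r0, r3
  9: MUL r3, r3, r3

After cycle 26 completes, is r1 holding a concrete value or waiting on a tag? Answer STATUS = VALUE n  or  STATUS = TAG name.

STATUS = VALUE 2

c1: issue SUB r0<-Add1 | r0:Add1,r1:9,r2:8,r3:4
c2: issue SUB r1<-Add2 | r0:Add1,r1:Add2,r2:8,r3:4
c3: issue MUL r3<-Mul1 | r0:Add1,r1:Add2,r2:8,r3:Mul1
c4: CDB Add1=-5; issue SUB r2<-Add1 | r0:-5,r1:Add2,r2:Add1,r3:Mul1
c5: CDB Add2=1; issue ADD r1<-Add2 | r0:-5,r1:Add2,r2:Add1,r3:Mul1
c6: stall | r0:-5,r1:Add2,r2:Add1,r3:Mul1
c7: stall | r0:-5,r1:Add2,r2:Add1,r3:Mul1
c8: stall | r0:-5,r1:Add2,r2:Add1,r3:Mul1
c9: CDB Mul1=1; stall | r0:-5,r1:Add2,r2:Add1,r3:1
c10: stall | r0:-5,r1:Add2,r2:Add1,r3:1
c11: stall | r0:-5,r1:Add2,r2:Add1,r3:1
c12: CDB Add1=7; issue SUB r2<-Add1 | r0:-5,r1:Add2,r2:Add1,r3:1
c13: stall | r0:-5,r1:Add2,r2:Add1,r3:1
c14: stall | r0:-5,r1:Add2,r2:Add1,r3:1
c15: CDB Add1=-6; issue ADD r0<-Add1 | r0:Add1,r1:Add2,r2:-6,r3:1
c16: CDB Add2=2; issue MUL r3<-Mul1 | r0:Add1,r1:2,r2:-6,r3:Mul1
c17: issue MUL r3<-Mul2 | r0:Add1,r1:2,r2:-6,r3:Mul2
c18: CDB Add1=-4; stall | r0:-4,r1:2,r2:-6,r3:Mul2
c19: stall | r0:-4,r1:2,r2:-6,r3:Mul2
c20: CDB Mul1=2; issue MUL r3<-Mul1 | r0:-4,r1:2,r2:-6,r3:Mul1
c21: - | r0:-4,r1:2,r2:-6,r3:Mul1
c22: - | r0:-4,r1:2,r2:-6,r3:Mul1
c23: - | r0:-4,r1:2,r2:-6,r3:Mul1
c24: CDB Mul2=-8 | r0:-4,r1:2,r2:-6,r3:Mul1
c25: - | r0:-4,r1:2,r2:-6,r3:Mul1
c26: - | r0:-4,r1:2,r2:-6,r3:Mul1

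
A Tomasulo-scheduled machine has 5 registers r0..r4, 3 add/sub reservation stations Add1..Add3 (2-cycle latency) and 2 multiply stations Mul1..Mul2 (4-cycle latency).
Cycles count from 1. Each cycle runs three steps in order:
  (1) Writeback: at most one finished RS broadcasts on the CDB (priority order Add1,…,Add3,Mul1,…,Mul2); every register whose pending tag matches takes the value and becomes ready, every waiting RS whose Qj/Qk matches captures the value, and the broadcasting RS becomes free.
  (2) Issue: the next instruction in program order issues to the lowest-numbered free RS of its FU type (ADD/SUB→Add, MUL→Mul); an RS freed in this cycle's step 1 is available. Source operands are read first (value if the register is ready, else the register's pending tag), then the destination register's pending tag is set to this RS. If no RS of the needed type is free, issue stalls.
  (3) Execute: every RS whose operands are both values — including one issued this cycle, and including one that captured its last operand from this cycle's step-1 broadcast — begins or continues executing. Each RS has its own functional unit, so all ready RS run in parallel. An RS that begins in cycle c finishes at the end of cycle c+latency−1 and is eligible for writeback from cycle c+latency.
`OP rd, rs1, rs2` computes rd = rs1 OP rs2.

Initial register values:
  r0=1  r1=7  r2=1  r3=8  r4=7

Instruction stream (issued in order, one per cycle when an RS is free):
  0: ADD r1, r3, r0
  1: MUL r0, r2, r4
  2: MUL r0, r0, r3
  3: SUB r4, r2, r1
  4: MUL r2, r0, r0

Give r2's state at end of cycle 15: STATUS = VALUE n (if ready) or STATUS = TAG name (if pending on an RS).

STATUS = VALUE 3136

c1: issue ADD r1<-Add1 | r0:1,r1:Add1,r2:1,r3:8,r4:7
c2: issue MUL r0<-Mul1 | r0:Mul1,r1:Add1,r2:1,r3:8,r4:7
c3: CDB Add1=9; issue MUL r0<-Mul2 | r0:Mul2,r1:9,r2:1,r3:8,r4:7
c4: issue SUB r4<-Add1 | r0:Mul2,r1:9,r2:1,r3:8,r4:Add1
c5: stall | r0:Mul2,r1:9,r2:1,r3:8,r4:Add1
c6: CDB Add1=-8; stall | r0:Mul2,r1:9,r2:1,r3:8,r4:-8
c7: CDB Mul1=7; issue MUL r2<-Mul1 | r0:Mul2,r1:9,r2:Mul1,r3:8,r4:-8
c8: - | r0:Mul2,r1:9,r2:Mul1,r3:8,r4:-8
c9: - | r0:Mul2,r1:9,r2:Mul1,r3:8,r4:-8
c10: - | r0:Mul2,r1:9,r2:Mul1,r3:8,r4:-8
c11: CDB Mul2=56 | r0:56,r1:9,r2:Mul1,r3:8,r4:-8
c12: - | r0:56,r1:9,r2:Mul1,r3:8,r4:-8
c13: - | r0:56,r1:9,r2:Mul1,r3:8,r4:-8
c14: - | r0:56,r1:9,r2:Mul1,r3:8,r4:-8
c15: CDB Mul1=3136 | r0:56,r1:9,r2:3136,r3:8,r4:-8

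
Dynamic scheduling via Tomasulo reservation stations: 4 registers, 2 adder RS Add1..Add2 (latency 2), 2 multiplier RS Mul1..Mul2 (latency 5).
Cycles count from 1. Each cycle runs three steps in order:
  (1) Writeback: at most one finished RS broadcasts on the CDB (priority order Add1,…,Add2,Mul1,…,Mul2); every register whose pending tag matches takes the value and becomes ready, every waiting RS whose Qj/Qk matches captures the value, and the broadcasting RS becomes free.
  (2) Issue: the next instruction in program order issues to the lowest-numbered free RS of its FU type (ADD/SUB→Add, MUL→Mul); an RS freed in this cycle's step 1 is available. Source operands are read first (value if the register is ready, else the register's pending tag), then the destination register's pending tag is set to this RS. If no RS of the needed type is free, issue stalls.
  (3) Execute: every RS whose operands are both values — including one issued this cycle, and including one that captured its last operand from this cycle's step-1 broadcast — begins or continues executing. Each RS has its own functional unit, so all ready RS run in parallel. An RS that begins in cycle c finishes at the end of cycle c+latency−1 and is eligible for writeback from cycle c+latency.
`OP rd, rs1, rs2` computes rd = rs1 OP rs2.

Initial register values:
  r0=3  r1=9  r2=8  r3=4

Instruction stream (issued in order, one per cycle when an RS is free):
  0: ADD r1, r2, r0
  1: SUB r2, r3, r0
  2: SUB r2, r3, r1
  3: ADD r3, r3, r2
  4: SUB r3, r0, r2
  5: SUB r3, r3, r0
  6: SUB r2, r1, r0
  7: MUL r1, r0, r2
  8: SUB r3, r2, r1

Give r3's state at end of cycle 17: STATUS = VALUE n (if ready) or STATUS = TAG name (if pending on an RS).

cycle 1: issue ADD r1<-Add1 // r0:3,r1:Add1,r2:8,r3:4
cycle 2: issue SUB r2<-Add2 // r0:3,r1:Add1,r2:Add2,r3:4
cycle 3: CDB Add1=11; issue SUB r2<-Add1 // r0:3,r1:11,r2:Add1,r3:4
cycle 4: CDB Add2=1; issue ADD r3<-Add2 // r0:3,r1:11,r2:Add1,r3:Add2
cycle 5: CDB Add1=-7; issue SUB r3<-Add1 // r0:3,r1:11,r2:-7,r3:Add1
cycle 6: stall // r0:3,r1:11,r2:-7,r3:Add1
cycle 7: CDB Add1=10; issue SUB r3<-Add1 // r0:3,r1:11,r2:-7,r3:Add1
cycle 8: CDB Add2=-3; issue SUB r2<-Add2 // r0:3,r1:11,r2:Add2,r3:Add1
cycle 9: CDB Add1=7; issue MUL r1<-Mul1 // r0:3,r1:Mul1,r2:Add2,r3:7
cycle 10: CDB Add2=8; issue SUB r3<-Add1 // r0:3,r1:Mul1,r2:8,r3:Add1
cycle 11: - // r0:3,r1:Mul1,r2:8,r3:Add1
cycle 12: - // r0:3,r1:Mul1,r2:8,r3:Add1
cycle 13: - // r0:3,r1:Mul1,r2:8,r3:Add1
cycle 14: - // r0:3,r1:Mul1,r2:8,r3:Add1
cycle 15: CDB Mul1=24 // r0:3,r1:24,r2:8,r3:Add1
cycle 16: - // r0:3,r1:24,r2:8,r3:Add1
cycle 17: CDB Add1=-16 // r0:3,r1:24,r2:8,r3:-16

STATUS = VALUE -16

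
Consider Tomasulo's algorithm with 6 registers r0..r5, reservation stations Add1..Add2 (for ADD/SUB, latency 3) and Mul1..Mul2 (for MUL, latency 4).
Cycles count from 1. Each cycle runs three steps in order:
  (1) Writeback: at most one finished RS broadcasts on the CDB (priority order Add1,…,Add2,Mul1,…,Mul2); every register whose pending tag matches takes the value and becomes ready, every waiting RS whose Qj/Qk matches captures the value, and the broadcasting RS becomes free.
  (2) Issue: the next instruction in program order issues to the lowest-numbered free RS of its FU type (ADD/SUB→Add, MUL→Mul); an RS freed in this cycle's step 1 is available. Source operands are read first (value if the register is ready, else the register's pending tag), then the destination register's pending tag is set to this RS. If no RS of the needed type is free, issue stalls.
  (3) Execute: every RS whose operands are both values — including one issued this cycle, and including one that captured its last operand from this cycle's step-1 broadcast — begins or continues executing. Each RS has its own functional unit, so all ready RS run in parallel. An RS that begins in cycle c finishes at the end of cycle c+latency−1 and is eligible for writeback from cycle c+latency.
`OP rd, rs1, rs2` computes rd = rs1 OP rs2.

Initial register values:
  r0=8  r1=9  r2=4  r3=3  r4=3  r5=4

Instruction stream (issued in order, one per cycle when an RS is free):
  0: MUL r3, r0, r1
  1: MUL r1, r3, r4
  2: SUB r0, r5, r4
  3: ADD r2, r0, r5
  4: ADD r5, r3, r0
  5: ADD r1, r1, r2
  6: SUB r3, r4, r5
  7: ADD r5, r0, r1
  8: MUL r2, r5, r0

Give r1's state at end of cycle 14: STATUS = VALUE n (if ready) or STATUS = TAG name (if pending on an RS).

c1: issue MUL r3<-Mul1 | r0:8,r1:9,r2:4,r3:Mul1,r4:3,r5:4
c2: issue MUL r1<-Mul2 | r0:8,r1:Mul2,r2:4,r3:Mul1,r4:3,r5:4
c3: issue SUB r0<-Add1 | r0:Add1,r1:Mul2,r2:4,r3:Mul1,r4:3,r5:4
c4: issue ADD r2<-Add2 | r0:Add1,r1:Mul2,r2:Add2,r3:Mul1,r4:3,r5:4
c5: CDB Mul1=72; stall | r0:Add1,r1:Mul2,r2:Add2,r3:72,r4:3,r5:4
c6: CDB Add1=1; issue ADD r5<-Add1 | r0:1,r1:Mul2,r2:Add2,r3:72,r4:3,r5:Add1
c7: stall | r0:1,r1:Mul2,r2:Add2,r3:72,r4:3,r5:Add1
c8: stall | r0:1,r1:Mul2,r2:Add2,r3:72,r4:3,r5:Add1
c9: CDB Add1=73; issue ADD r1<-Add1 | r0:1,r1:Add1,r2:Add2,r3:72,r4:3,r5:73
c10: CDB Add2=5; issue SUB r3<-Add2 | r0:1,r1:Add1,r2:5,r3:Add2,r4:3,r5:73
c11: CDB Mul2=216; stall | r0:1,r1:Add1,r2:5,r3:Add2,r4:3,r5:73
c12: stall | r0:1,r1:Add1,r2:5,r3:Add2,r4:3,r5:73
c13: CDB Add2=-70; issue ADD r5<-Add2 | r0:1,r1:Add1,r2:5,r3:-70,r4:3,r5:Add2
c14: CDB Add1=221; issue MUL r2<-Mul1 | r0:1,r1:221,r2:Mul1,r3:-70,r4:3,r5:Add2

STATUS = VALUE 221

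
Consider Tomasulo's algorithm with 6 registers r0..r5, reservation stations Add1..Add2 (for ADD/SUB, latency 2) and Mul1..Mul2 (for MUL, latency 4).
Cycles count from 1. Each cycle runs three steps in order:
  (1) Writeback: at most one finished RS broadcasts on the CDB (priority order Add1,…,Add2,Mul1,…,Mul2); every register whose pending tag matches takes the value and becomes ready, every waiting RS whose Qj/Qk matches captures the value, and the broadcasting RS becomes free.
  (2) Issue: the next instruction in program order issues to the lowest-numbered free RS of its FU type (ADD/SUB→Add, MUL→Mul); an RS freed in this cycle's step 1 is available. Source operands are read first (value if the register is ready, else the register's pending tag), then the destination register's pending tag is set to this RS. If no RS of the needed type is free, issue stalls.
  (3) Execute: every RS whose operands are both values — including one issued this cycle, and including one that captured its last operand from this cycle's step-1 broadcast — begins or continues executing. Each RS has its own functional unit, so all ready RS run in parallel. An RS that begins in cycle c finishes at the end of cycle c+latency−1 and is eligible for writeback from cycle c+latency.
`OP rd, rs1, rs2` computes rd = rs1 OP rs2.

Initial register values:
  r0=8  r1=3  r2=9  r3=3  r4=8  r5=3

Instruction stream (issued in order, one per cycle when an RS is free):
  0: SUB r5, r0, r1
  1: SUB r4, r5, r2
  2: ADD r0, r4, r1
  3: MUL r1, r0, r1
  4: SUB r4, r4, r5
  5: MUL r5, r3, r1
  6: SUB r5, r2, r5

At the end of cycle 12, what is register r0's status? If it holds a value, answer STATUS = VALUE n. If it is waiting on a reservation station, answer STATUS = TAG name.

STATUS = VALUE -1

  c1: issue SUB r5<-Add1  regs: r0:8,r1:3,r2:9,r3:3,r4:8,r5:Add1
  c2: issue SUB r4<-Add2  regs: r0:8,r1:3,r2:9,r3:3,r4:Add2,r5:Add1
  c3: CDB Add1=5; issue ADD r0<-Add1  regs: r0:Add1,r1:3,r2:9,r3:3,r4:Add2,r5:5
  c4: issue MUL r1<-Mul1  regs: r0:Add1,r1:Mul1,r2:9,r3:3,r4:Add2,r5:5
  c5: CDB Add2=-4; issue SUB r4<-Add2  regs: r0:Add1,r1:Mul1,r2:9,r3:3,r4:Add2,r5:5
  c6: issue MUL r5<-Mul2  regs: r0:Add1,r1:Mul1,r2:9,r3:3,r4:Add2,r5:Mul2
  c7: CDB Add1=-1; issue SUB r5<-Add1  regs: r0:-1,r1:Mul1,r2:9,r3:3,r4:Add2,r5:Add1
  c8: CDB Add2=-9  regs: r0:-1,r1:Mul1,r2:9,r3:3,r4:-9,r5:Add1
  c9: -  regs: r0:-1,r1:Mul1,r2:9,r3:3,r4:-9,r5:Add1
  c10: -  regs: r0:-1,r1:Mul1,r2:9,r3:3,r4:-9,r5:Add1
  c11: CDB Mul1=-3  regs: r0:-1,r1:-3,r2:9,r3:3,r4:-9,r5:Add1
  c12: -  regs: r0:-1,r1:-3,r2:9,r3:3,r4:-9,r5:Add1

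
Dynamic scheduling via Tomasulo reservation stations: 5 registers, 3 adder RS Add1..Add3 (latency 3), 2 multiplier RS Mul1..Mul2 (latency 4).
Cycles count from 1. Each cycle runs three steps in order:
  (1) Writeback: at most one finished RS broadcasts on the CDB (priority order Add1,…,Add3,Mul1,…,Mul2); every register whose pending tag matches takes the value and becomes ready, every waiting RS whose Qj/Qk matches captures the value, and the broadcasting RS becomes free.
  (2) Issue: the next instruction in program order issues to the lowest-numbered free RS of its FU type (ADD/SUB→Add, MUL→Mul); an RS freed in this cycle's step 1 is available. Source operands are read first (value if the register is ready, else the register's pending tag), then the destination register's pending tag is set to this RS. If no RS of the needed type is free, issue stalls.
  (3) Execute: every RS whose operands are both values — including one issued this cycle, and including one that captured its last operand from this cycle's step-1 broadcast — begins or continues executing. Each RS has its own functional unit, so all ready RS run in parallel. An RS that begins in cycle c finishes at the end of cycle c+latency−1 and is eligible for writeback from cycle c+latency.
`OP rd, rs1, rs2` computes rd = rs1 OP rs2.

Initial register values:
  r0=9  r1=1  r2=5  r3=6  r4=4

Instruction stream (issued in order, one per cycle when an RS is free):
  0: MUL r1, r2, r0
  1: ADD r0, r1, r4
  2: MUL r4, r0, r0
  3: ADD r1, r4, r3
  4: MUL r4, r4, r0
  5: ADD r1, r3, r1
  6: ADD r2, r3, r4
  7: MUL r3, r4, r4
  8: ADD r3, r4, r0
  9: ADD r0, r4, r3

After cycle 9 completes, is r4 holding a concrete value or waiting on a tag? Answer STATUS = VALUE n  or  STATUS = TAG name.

STATUS = TAG Mul1

cycle 1: issue MUL r1<-Mul1 // r0:9,r1:Mul1,r2:5,r3:6,r4:4
cycle 2: issue ADD r0<-Add1 // r0:Add1,r1:Mul1,r2:5,r3:6,r4:4
cycle 3: issue MUL r4<-Mul2 // r0:Add1,r1:Mul1,r2:5,r3:6,r4:Mul2
cycle 4: issue ADD r1<-Add2 // r0:Add1,r1:Add2,r2:5,r3:6,r4:Mul2
cycle 5: CDB Mul1=45; issue MUL r4<-Mul1 // r0:Add1,r1:Add2,r2:5,r3:6,r4:Mul1
cycle 6: issue ADD r1<-Add3 // r0:Add1,r1:Add3,r2:5,r3:6,r4:Mul1
cycle 7: stall // r0:Add1,r1:Add3,r2:5,r3:6,r4:Mul1
cycle 8: CDB Add1=49; issue ADD r2<-Add1 // r0:49,r1:Add3,r2:Add1,r3:6,r4:Mul1
cycle 9: stall // r0:49,r1:Add3,r2:Add1,r3:6,r4:Mul1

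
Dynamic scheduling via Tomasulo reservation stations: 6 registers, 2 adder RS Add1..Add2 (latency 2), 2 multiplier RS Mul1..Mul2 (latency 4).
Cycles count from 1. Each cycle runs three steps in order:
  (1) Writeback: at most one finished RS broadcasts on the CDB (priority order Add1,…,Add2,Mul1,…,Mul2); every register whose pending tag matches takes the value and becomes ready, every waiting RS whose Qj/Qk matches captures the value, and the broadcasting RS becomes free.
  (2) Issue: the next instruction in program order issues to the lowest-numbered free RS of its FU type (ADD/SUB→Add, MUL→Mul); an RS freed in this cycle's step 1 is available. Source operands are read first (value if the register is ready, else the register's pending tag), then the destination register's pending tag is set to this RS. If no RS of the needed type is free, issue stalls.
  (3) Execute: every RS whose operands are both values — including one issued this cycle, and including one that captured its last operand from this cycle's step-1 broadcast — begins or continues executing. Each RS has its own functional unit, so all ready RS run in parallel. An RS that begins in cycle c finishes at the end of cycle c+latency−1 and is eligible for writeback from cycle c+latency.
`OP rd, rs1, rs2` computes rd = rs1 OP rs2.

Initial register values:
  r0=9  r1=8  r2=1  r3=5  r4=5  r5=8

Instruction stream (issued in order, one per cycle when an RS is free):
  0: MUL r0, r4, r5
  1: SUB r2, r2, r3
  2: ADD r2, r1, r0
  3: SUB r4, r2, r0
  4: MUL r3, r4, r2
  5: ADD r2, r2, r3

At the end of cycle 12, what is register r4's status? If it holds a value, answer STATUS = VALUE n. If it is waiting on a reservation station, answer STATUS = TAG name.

cycle 1: issue MUL r0<-Mul1 // r0:Mul1,r1:8,r2:1,r3:5,r4:5,r5:8
cycle 2: issue SUB r2<-Add1 // r0:Mul1,r1:8,r2:Add1,r3:5,r4:5,r5:8
cycle 3: issue ADD r2<-Add2 // r0:Mul1,r1:8,r2:Add2,r3:5,r4:5,r5:8
cycle 4: CDB Add1=-4; issue SUB r4<-Add1 // r0:Mul1,r1:8,r2:Add2,r3:5,r4:Add1,r5:8
cycle 5: CDB Mul1=40; issue MUL r3<-Mul1 // r0:40,r1:8,r2:Add2,r3:Mul1,r4:Add1,r5:8
cycle 6: stall // r0:40,r1:8,r2:Add2,r3:Mul1,r4:Add1,r5:8
cycle 7: CDB Add2=48; issue ADD r2<-Add2 // r0:40,r1:8,r2:Add2,r3:Mul1,r4:Add1,r5:8
cycle 8: - // r0:40,r1:8,r2:Add2,r3:Mul1,r4:Add1,r5:8
cycle 9: CDB Add1=8 // r0:40,r1:8,r2:Add2,r3:Mul1,r4:8,r5:8
cycle 10: - // r0:40,r1:8,r2:Add2,r3:Mul1,r4:8,r5:8
cycle 11: - // r0:40,r1:8,r2:Add2,r3:Mul1,r4:8,r5:8
cycle 12: - // r0:40,r1:8,r2:Add2,r3:Mul1,r4:8,r5:8

STATUS = VALUE 8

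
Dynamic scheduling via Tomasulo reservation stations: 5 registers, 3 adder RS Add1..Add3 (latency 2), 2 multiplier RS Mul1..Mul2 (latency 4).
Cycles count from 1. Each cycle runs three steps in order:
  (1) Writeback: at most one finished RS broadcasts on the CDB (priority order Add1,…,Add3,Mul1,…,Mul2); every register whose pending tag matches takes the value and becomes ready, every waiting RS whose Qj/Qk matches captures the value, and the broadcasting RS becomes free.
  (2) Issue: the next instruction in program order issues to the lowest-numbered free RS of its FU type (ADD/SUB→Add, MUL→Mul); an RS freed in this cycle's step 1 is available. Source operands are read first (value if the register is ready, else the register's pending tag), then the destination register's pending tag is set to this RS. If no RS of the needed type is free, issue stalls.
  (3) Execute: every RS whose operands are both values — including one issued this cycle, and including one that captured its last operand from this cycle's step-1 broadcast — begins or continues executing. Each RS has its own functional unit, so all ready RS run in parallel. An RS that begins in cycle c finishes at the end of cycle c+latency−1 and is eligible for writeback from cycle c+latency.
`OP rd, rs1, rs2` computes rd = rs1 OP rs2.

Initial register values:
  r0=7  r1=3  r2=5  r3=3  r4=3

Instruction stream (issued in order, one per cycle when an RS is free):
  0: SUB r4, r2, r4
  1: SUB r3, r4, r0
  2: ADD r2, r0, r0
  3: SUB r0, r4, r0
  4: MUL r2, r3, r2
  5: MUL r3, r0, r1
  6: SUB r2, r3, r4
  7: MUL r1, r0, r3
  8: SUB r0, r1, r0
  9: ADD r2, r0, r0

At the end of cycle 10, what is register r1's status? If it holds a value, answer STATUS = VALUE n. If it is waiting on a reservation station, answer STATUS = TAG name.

cycle 1: issue SUB r4<-Add1 // r0:7,r1:3,r2:5,r3:3,r4:Add1
cycle 2: issue SUB r3<-Add2 // r0:7,r1:3,r2:5,r3:Add2,r4:Add1
cycle 3: CDB Add1=2; issue ADD r2<-Add1 // r0:7,r1:3,r2:Add1,r3:Add2,r4:2
cycle 4: issue SUB r0<-Add3 // r0:Add3,r1:3,r2:Add1,r3:Add2,r4:2
cycle 5: CDB Add1=14; issue MUL r2<-Mul1 // r0:Add3,r1:3,r2:Mul1,r3:Add2,r4:2
cycle 6: CDB Add2=-5; issue MUL r3<-Mul2 // r0:Add3,r1:3,r2:Mul1,r3:Mul2,r4:2
cycle 7: CDB Add3=-5; issue SUB r2<-Add1 // r0:-5,r1:3,r2:Add1,r3:Mul2,r4:2
cycle 8: stall // r0:-5,r1:3,r2:Add1,r3:Mul2,r4:2
cycle 9: stall // r0:-5,r1:3,r2:Add1,r3:Mul2,r4:2
cycle 10: CDB Mul1=-70; issue MUL r1<-Mul1 // r0:-5,r1:Mul1,r2:Add1,r3:Mul2,r4:2

STATUS = TAG Mul1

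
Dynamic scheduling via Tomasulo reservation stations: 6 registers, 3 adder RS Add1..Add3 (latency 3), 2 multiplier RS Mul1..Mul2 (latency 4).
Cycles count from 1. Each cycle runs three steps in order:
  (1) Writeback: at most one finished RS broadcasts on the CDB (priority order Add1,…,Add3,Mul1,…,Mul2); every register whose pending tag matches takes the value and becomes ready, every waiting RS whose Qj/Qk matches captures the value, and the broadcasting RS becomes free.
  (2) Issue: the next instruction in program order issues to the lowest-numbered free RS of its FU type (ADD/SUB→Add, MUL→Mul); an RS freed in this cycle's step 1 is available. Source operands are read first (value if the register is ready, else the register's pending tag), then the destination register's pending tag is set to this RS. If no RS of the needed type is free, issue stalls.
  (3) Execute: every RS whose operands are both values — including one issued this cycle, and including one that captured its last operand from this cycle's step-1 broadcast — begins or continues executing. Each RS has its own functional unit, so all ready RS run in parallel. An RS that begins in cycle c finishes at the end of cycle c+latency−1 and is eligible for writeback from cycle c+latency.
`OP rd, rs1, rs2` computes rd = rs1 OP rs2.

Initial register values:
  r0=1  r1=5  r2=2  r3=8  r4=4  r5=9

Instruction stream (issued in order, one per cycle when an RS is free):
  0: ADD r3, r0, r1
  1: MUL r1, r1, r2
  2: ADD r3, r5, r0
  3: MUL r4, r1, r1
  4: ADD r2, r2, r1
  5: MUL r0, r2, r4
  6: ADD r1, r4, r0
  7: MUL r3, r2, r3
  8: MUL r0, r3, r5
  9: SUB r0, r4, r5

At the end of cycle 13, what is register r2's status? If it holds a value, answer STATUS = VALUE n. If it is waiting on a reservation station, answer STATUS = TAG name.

STATUS = VALUE 12

  c1: issue ADD r3<-Add1  regs: r0:1,r1:5,r2:2,r3:Add1,r4:4,r5:9
  c2: issue MUL r1<-Mul1  regs: r0:1,r1:Mul1,r2:2,r3:Add1,r4:4,r5:9
  c3: issue ADD r3<-Add2  regs: r0:1,r1:Mul1,r2:2,r3:Add2,r4:4,r5:9
  c4: CDB Add1=6; issue MUL r4<-Mul2  regs: r0:1,r1:Mul1,r2:2,r3:Add2,r4:Mul2,r5:9
  c5: issue ADD r2<-Add1  regs: r0:1,r1:Mul1,r2:Add1,r3:Add2,r4:Mul2,r5:9
  c6: CDB Add2=10; stall  regs: r0:1,r1:Mul1,r2:Add1,r3:10,r4:Mul2,r5:9
  c7: CDB Mul1=10; issue MUL r0<-Mul1  regs: r0:Mul1,r1:10,r2:Add1,r3:10,r4:Mul2,r5:9
  c8: issue ADD r1<-Add2  regs: r0:Mul1,r1:Add2,r2:Add1,r3:10,r4:Mul2,r5:9
  c9: stall  regs: r0:Mul1,r1:Add2,r2:Add1,r3:10,r4:Mul2,r5:9
  c10: CDB Add1=12; stall  regs: r0:Mul1,r1:Add2,r2:12,r3:10,r4:Mul2,r5:9
  c11: CDB Mul2=100; issue MUL r3<-Mul2  regs: r0:Mul1,r1:Add2,r2:12,r3:Mul2,r4:100,r5:9
  c12: stall  regs: r0:Mul1,r1:Add2,r2:12,r3:Mul2,r4:100,r5:9
  c13: stall  regs: r0:Mul1,r1:Add2,r2:12,r3:Mul2,r4:100,r5:9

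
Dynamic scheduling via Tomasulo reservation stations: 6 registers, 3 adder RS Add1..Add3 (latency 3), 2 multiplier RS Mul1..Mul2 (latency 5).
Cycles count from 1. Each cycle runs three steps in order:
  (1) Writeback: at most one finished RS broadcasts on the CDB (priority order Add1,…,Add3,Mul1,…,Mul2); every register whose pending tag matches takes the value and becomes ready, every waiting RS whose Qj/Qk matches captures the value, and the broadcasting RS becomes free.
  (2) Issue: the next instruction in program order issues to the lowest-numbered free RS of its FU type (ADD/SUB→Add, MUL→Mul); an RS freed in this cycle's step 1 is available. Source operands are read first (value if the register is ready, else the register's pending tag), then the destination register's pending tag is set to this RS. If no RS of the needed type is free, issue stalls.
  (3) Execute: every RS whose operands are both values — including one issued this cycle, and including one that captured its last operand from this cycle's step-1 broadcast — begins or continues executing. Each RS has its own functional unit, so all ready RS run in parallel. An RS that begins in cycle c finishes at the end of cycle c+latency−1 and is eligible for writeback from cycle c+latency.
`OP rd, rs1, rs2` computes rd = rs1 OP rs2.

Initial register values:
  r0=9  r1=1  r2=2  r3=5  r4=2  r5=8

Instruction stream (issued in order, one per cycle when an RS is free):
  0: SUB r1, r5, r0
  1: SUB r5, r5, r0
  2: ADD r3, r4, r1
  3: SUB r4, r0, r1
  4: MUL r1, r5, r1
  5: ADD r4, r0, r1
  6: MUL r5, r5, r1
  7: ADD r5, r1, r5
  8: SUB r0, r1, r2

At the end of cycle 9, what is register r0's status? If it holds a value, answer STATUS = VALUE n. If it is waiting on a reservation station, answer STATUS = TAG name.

STATUS = TAG Add3

c1: issue SUB r1<-Add1 | r0:9,r1:Add1,r2:2,r3:5,r4:2,r5:8
c2: issue SUB r5<-Add2 | r0:9,r1:Add1,r2:2,r3:5,r4:2,r5:Add2
c3: issue ADD r3<-Add3 | r0:9,r1:Add1,r2:2,r3:Add3,r4:2,r5:Add2
c4: CDB Add1=-1; issue SUB r4<-Add1 | r0:9,r1:-1,r2:2,r3:Add3,r4:Add1,r5:Add2
c5: CDB Add2=-1; issue MUL r1<-Mul1 | r0:9,r1:Mul1,r2:2,r3:Add3,r4:Add1,r5:-1
c6: issue ADD r4<-Add2 | r0:9,r1:Mul1,r2:2,r3:Add3,r4:Add2,r5:-1
c7: CDB Add1=10; issue MUL r5<-Mul2 | r0:9,r1:Mul1,r2:2,r3:Add3,r4:Add2,r5:Mul2
c8: CDB Add3=1; issue ADD r5<-Add1 | r0:9,r1:Mul1,r2:2,r3:1,r4:Add2,r5:Add1
c9: issue SUB r0<-Add3 | r0:Add3,r1:Mul1,r2:2,r3:1,r4:Add2,r5:Add1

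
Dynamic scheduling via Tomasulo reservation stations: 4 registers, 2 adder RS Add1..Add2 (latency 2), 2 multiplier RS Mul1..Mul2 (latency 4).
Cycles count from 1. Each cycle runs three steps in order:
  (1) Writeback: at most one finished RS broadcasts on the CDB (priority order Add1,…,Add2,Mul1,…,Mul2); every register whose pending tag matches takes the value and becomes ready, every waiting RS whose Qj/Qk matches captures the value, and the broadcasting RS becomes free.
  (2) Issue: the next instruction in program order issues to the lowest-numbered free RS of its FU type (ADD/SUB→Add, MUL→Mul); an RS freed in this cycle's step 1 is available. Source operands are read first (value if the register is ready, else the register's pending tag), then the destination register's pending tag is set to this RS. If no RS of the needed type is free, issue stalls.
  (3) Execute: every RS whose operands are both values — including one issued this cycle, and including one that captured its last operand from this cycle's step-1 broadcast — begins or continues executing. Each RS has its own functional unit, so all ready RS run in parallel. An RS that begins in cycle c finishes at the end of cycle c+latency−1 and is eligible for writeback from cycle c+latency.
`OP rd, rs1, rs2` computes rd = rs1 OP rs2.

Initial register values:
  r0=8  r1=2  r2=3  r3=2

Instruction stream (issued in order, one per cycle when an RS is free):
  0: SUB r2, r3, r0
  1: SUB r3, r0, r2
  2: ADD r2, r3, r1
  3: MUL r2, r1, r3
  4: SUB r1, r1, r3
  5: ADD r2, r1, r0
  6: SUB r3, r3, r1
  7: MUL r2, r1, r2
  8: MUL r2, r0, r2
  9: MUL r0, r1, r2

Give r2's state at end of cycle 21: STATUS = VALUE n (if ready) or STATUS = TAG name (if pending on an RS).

cycle 1: issue SUB r2<-Add1 // r0:8,r1:2,r2:Add1,r3:2
cycle 2: issue SUB r3<-Add2 // r0:8,r1:2,r2:Add1,r3:Add2
cycle 3: CDB Add1=-6; issue ADD r2<-Add1 // r0:8,r1:2,r2:Add1,r3:Add2
cycle 4: issue MUL r2<-Mul1 // r0:8,r1:2,r2:Mul1,r3:Add2
cycle 5: CDB Add2=14; issue SUB r1<-Add2 // r0:8,r1:Add2,r2:Mul1,r3:14
cycle 6: stall // r0:8,r1:Add2,r2:Mul1,r3:14
cycle 7: CDB Add1=16; issue ADD r2<-Add1 // r0:8,r1:Add2,r2:Add1,r3:14
cycle 8: CDB Add2=-12; issue SUB r3<-Add2 // r0:8,r1:-12,r2:Add1,r3:Add2
cycle 9: CDB Mul1=28; issue MUL r2<-Mul1 // r0:8,r1:-12,r2:Mul1,r3:Add2
cycle 10: CDB Add1=-4; issue MUL r2<-Mul2 // r0:8,r1:-12,r2:Mul2,r3:Add2
cycle 11: CDB Add2=26; stall // r0:8,r1:-12,r2:Mul2,r3:26
cycle 12: stall // r0:8,r1:-12,r2:Mul2,r3:26
cycle 13: stall // r0:8,r1:-12,r2:Mul2,r3:26
cycle 14: CDB Mul1=48; issue MUL r0<-Mul1 // r0:Mul1,r1:-12,r2:Mul2,r3:26
cycle 15: - // r0:Mul1,r1:-12,r2:Mul2,r3:26
cycle 16: - // r0:Mul1,r1:-12,r2:Mul2,r3:26
cycle 17: - // r0:Mul1,r1:-12,r2:Mul2,r3:26
cycle 18: CDB Mul2=384 // r0:Mul1,r1:-12,r2:384,r3:26
cycle 19: - // r0:Mul1,r1:-12,r2:384,r3:26
cycle 20: - // r0:Mul1,r1:-12,r2:384,r3:26
cycle 21: - // r0:Mul1,r1:-12,r2:384,r3:26

STATUS = VALUE 384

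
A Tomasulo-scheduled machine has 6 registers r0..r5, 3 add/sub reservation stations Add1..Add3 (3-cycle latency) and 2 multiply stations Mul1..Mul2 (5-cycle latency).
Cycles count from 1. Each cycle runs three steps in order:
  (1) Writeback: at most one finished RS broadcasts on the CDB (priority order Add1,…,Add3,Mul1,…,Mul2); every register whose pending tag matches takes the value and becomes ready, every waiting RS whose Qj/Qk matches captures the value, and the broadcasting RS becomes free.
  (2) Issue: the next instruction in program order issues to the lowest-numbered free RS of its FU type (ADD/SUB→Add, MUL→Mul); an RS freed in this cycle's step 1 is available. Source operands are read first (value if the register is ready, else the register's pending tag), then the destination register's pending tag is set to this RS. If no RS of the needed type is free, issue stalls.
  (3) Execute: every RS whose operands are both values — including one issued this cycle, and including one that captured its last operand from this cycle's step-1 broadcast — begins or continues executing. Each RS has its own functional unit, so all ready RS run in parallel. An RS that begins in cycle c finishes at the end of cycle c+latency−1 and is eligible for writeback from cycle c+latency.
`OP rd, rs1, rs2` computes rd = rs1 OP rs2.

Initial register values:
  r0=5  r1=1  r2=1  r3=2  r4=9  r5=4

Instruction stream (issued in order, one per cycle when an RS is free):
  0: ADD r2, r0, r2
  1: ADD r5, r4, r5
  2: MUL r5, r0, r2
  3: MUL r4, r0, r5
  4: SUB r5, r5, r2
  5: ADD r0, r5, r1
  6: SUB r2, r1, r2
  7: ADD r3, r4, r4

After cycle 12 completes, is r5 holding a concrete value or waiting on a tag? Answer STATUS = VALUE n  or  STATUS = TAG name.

STATUS = VALUE 24

cycle 1: issue ADD r2<-Add1 // r0:5,r1:1,r2:Add1,r3:2,r4:9,r5:4
cycle 2: issue ADD r5<-Add2 // r0:5,r1:1,r2:Add1,r3:2,r4:9,r5:Add2
cycle 3: issue MUL r5<-Mul1 // r0:5,r1:1,r2:Add1,r3:2,r4:9,r5:Mul1
cycle 4: CDB Add1=6; issue MUL r4<-Mul2 // r0:5,r1:1,r2:6,r3:2,r4:Mul2,r5:Mul1
cycle 5: CDB Add2=13; issue SUB r5<-Add1 // r0:5,r1:1,r2:6,r3:2,r4:Mul2,r5:Add1
cycle 6: issue ADD r0<-Add2 // r0:Add2,r1:1,r2:6,r3:2,r4:Mul2,r5:Add1
cycle 7: issue SUB r2<-Add3 // r0:Add2,r1:1,r2:Add3,r3:2,r4:Mul2,r5:Add1
cycle 8: stall // r0:Add2,r1:1,r2:Add3,r3:2,r4:Mul2,r5:Add1
cycle 9: CDB Mul1=30; stall // r0:Add2,r1:1,r2:Add3,r3:2,r4:Mul2,r5:Add1
cycle 10: CDB Add3=-5; issue ADD r3<-Add3 // r0:Add2,r1:1,r2:-5,r3:Add3,r4:Mul2,r5:Add1
cycle 11: - // r0:Add2,r1:1,r2:-5,r3:Add3,r4:Mul2,r5:Add1
cycle 12: CDB Add1=24 // r0:Add2,r1:1,r2:-5,r3:Add3,r4:Mul2,r5:24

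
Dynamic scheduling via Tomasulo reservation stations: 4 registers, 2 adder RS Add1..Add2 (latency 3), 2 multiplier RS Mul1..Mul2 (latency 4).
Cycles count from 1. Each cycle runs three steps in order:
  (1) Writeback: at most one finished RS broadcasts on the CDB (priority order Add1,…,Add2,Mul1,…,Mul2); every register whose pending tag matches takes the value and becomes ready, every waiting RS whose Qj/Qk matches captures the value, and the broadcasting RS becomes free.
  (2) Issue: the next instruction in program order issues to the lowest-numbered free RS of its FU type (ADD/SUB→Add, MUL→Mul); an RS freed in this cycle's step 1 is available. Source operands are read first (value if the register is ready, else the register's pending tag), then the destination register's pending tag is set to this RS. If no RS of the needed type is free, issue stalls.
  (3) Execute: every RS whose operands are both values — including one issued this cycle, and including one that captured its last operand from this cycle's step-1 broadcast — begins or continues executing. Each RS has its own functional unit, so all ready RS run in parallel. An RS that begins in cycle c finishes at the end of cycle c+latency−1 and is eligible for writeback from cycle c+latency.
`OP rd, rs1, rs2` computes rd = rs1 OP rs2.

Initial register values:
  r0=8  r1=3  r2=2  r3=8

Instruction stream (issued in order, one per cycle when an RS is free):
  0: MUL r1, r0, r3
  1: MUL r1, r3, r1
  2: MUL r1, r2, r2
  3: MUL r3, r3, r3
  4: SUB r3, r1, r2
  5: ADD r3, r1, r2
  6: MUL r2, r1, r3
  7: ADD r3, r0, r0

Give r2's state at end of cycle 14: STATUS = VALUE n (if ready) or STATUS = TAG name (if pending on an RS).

STATUS = TAG Mul2

  c1: issue MUL r1<-Mul1  regs: r0:8,r1:Mul1,r2:2,r3:8
  c2: issue MUL r1<-Mul2  regs: r0:8,r1:Mul2,r2:2,r3:8
  c3: stall  regs: r0:8,r1:Mul2,r2:2,r3:8
  c4: stall  regs: r0:8,r1:Mul2,r2:2,r3:8
  c5: CDB Mul1=64; issue MUL r1<-Mul1  regs: r0:8,r1:Mul1,r2:2,r3:8
  c6: stall  regs: r0:8,r1:Mul1,r2:2,r3:8
  c7: stall  regs: r0:8,r1:Mul1,r2:2,r3:8
  c8: stall  regs: r0:8,r1:Mul1,r2:2,r3:8
  c9: CDB Mul1=4; issue MUL r3<-Mul1  regs: r0:8,r1:4,r2:2,r3:Mul1
  c10: CDB Mul2=512; issue SUB r3<-Add1  regs: r0:8,r1:4,r2:2,r3:Add1
  c11: issue ADD r3<-Add2  regs: r0:8,r1:4,r2:2,r3:Add2
  c12: issue MUL r2<-Mul2  regs: r0:8,r1:4,r2:Mul2,r3:Add2
  c13: CDB Add1=2; issue ADD r3<-Add1  regs: r0:8,r1:4,r2:Mul2,r3:Add1
  c14: CDB Add2=6  regs: r0:8,r1:4,r2:Mul2,r3:Add1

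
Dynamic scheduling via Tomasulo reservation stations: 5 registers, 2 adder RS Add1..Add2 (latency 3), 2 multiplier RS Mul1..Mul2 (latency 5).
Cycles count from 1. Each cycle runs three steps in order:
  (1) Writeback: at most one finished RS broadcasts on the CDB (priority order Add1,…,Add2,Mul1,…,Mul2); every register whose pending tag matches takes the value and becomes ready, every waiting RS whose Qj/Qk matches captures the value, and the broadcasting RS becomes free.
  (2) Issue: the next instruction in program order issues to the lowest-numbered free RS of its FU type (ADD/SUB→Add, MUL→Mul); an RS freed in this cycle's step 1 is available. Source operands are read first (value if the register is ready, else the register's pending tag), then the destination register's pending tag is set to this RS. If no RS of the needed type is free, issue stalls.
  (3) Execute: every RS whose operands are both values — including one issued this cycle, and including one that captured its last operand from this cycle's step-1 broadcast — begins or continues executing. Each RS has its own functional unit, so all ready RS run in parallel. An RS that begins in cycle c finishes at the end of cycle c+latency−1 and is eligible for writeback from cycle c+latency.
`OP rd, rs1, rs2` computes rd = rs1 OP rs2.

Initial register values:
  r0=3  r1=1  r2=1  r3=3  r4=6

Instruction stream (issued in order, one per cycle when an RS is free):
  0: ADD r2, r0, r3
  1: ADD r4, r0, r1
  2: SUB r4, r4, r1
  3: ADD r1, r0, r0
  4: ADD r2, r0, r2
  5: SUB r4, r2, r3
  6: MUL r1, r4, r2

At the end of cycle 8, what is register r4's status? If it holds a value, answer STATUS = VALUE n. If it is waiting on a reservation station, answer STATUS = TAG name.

STATUS = VALUE 3

  c1: issue ADD r2<-Add1  regs: r0:3,r1:1,r2:Add1,r3:3,r4:6
  c2: issue ADD r4<-Add2  regs: r0:3,r1:1,r2:Add1,r3:3,r4:Add2
  c3: stall  regs: r0:3,r1:1,r2:Add1,r3:3,r4:Add2
  c4: CDB Add1=6; issue SUB r4<-Add1  regs: r0:3,r1:1,r2:6,r3:3,r4:Add1
  c5: CDB Add2=4; issue ADD r1<-Add2  regs: r0:3,r1:Add2,r2:6,r3:3,r4:Add1
  c6: stall  regs: r0:3,r1:Add2,r2:6,r3:3,r4:Add1
  c7: stall  regs: r0:3,r1:Add2,r2:6,r3:3,r4:Add1
  c8: CDB Add1=3; issue ADD r2<-Add1  regs: r0:3,r1:Add2,r2:Add1,r3:3,r4:3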